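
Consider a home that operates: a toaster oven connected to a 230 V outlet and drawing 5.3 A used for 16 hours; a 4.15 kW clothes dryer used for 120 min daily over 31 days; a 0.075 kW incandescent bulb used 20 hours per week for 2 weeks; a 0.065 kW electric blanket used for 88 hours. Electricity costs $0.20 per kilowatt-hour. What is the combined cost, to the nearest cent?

$57.10

toaster oven: Power = 5.3 A × 230 V = 1219 W = 1.219 kW
toaster oven: 1.219 kW × 16 h = 19.504 kWh
clothes dryer: Runtime = 120 min × 31 = 3720 min = 62 h
clothes dryer: 4.15 kW × 62 h = 257.3 kWh
incandescent bulb: Runtime = 20 h/week × 2 weeks = 40 h
incandescent bulb: 0.075 kW × 40 h = 3 kWh
electric blanket: 0.065 kW × 88 h = 5.72 kWh
Total energy = 285.524 kWh
Cost = 285.524 × $0.20 = $57.10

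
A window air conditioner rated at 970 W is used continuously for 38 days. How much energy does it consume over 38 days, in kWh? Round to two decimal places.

Runtime = 24 h × 38 = 912 h
Energy = 0.97 kW × 912 h = 884.64 kWh

884.64 kWh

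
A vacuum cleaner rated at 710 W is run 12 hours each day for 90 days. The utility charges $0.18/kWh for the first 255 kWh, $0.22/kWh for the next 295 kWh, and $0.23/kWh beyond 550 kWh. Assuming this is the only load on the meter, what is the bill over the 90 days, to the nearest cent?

Runtime = 12 h/day × 90 days = 1080 h
Energy = 0.71 kW × 1080 h = 766.8 kWh
Tier 1 (0–255 kWh): 255 × $0.18 = $45.9
Tier 2 (255–550 kWh): 295 × $0.22 = $64.9
Above 550 kWh: 216.8 × $0.23 = $49.864
Bill = $160.66

$160.66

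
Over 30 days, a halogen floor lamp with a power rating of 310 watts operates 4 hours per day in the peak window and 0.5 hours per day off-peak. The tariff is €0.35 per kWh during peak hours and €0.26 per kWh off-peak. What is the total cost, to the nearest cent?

€14.23

Peak energy = 0.31 kW × 4 h × 30 = 37.2 kWh
Off-peak energy = 0.31 kW × 0.5 h × 30 = 4.65 kWh
Cost = 37.2 × €0.35 + 4.65 × €0.26 = €13.02 + €1.209 = €14.23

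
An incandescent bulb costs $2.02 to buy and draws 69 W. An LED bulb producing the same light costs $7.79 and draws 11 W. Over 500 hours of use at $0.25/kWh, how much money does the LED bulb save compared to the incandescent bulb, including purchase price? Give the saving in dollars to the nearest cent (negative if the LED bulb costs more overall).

incandescent bulb: $2.02 + (69/1000) kW × 500 h × $0.25 = $2.02 + $8.625 = $10.645
LED bulb: $7.79 + (11/1000) kW × 500 h × $0.25 = $7.79 + $1.375 = $9.165
Saving = $10.645 − $9.165 = $1.48

$1.48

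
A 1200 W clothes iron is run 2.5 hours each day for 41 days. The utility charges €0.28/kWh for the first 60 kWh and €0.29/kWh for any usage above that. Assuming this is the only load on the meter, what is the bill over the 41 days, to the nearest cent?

€35.07

Runtime = 2.5 h/day × 41 days = 102.5 h
Energy = 1.2 kW × 102.5 h = 123 kWh
Tier 1 (0–60 kWh): 60 × €0.28 = €16.8
Above 60 kWh: 63 × €0.29 = €18.27
Bill = €35.07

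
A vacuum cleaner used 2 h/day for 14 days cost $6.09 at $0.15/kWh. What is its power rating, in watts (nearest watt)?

Energy = $6.09 ÷ $0.15/kWh = 40.6 kWh
Runtime = 2 h/day × 14 days = 28 h
Power = 40.6 kWh ÷ 28 h = 1.45 kW = 1450 W

1450 W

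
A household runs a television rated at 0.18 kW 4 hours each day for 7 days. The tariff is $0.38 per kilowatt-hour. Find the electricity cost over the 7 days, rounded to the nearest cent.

Runtime = 4 h/day × 7 days = 28 h
Energy = 0.18 kW × 28 h = 5.04 kWh
Cost = 5.04 kWh × $0.38/kWh = $1.92

$1.92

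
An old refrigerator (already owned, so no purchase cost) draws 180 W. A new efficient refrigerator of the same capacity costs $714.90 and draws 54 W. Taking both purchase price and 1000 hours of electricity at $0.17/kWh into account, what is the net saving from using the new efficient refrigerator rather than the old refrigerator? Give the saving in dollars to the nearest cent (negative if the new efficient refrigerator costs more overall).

old refrigerator: $0.00 + (180/1000) kW × 1000 h × $0.17 = $0.00 + $30.6 = $30.6
new efficient refrigerator: $714.90 + (54/1000) kW × 1000 h × $0.17 = $714.90 + $9.18 = $724.08
Saving = $30.6 − $724.08 = −$693.48

-$693.48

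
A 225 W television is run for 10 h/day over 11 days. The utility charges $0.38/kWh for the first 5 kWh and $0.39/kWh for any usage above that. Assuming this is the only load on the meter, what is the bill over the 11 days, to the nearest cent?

$9.60

Runtime = 10 h/day × 11 days = 110 h
Energy = 0.225 kW × 110 h = 24.75 kWh
Tier 1 (0–5 kWh): 5 × $0.38 = $1.9
Above 5 kWh: 19.75 × $0.39 = $7.7025
Bill = $9.60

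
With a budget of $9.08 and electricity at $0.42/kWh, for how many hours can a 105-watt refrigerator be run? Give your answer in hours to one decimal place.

Energy available = $9.08 ÷ $0.42/kWh = 21.619 kWh
Hours = 21.619 kWh ÷ 0.105 kW = 205.9 h

205.9 h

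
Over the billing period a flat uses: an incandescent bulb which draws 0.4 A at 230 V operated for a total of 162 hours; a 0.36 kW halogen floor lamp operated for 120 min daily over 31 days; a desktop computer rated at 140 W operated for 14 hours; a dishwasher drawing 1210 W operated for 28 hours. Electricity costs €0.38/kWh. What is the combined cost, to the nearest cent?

€27.76

incandescent bulb: Power = 0.4 A × 230 V = 92 W = 0.092 kW
incandescent bulb: 0.092 kW × 162 h = 14.904 kWh
halogen floor lamp: Runtime = 120 min × 31 = 3720 min = 62 h
halogen floor lamp: 0.36 kW × 62 h = 22.32 kWh
desktop computer: 0.14 kW × 14 h = 1.96 kWh
dishwasher: 1.21 kW × 28 h = 33.88 kWh
Total energy = 73.064 kWh
Cost = 73.064 × €0.38 = €27.76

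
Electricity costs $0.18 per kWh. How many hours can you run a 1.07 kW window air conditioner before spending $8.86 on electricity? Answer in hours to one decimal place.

46.0 h

Energy available = $8.86 ÷ $0.18/kWh = 49.2222 kWh
Hours = 49.2222 kWh ÷ 1.07 kW = 46.0 h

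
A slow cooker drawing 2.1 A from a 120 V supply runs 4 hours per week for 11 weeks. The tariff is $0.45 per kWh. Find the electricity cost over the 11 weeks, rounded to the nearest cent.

Power = 2.1 A × 120 V = 252 W = 0.252 kW
Runtime = 4 h/week × 11 weeks = 44 h
Energy = 0.252 kW × 44 h = 11.088 kWh
Cost = 11.088 kWh × $0.45/kWh = $4.99

$4.99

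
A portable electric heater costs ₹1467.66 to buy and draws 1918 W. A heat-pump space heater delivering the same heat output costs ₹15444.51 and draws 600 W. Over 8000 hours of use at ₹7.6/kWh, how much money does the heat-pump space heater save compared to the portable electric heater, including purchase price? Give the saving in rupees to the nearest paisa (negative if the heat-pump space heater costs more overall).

₹66157.55

portable electric heater: ₹1467.66 + (1918/1000) kW × 8000 h × ₹7.6 = ₹1467.66 + ₹116614.4 = ₹118082.06
heat-pump space heater: ₹15444.51 + (600/1000) kW × 8000 h × ₹7.6 = ₹15444.51 + ₹36480 = ₹51924.51
Saving = ₹118082.06 − ₹51924.51 = ₹66157.55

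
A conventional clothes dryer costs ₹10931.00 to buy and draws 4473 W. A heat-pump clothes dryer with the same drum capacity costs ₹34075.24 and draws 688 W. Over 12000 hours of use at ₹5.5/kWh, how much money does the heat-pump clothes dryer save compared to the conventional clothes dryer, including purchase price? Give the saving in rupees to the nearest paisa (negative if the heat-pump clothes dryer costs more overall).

₹226665.76

conventional clothes dryer: ₹10931.00 + (4473/1000) kW × 12000 h × ₹5.5 = ₹10931.00 + ₹295218 = ₹306149
heat-pump clothes dryer: ₹34075.24 + (688/1000) kW × 12000 h × ₹5.5 = ₹34075.24 + ₹45408 = ₹79483.24
Saving = ₹306149 − ₹79483.24 = ₹226665.76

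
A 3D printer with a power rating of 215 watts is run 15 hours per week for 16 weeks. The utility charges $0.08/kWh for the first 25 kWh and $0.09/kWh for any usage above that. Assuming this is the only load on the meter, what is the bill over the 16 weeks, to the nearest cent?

Runtime = 15 h/week × 16 weeks = 240 h
Energy = 0.215 kW × 240 h = 51.6 kWh
Tier 1 (0–25 kWh): 25 × $0.08 = $2
Above 25 kWh: 26.6 × $0.09 = $2.394
Bill = $4.39

$4.39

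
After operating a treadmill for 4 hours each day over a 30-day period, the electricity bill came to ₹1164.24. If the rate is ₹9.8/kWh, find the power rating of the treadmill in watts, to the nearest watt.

Energy = ₹1164.24 ÷ ₹9.8/kWh = 118.8 kWh
Runtime = 4 h/day × 30 days = 120 h
Power = 118.8 kWh ÷ 120 h = 0.99 kW = 990 W

990 W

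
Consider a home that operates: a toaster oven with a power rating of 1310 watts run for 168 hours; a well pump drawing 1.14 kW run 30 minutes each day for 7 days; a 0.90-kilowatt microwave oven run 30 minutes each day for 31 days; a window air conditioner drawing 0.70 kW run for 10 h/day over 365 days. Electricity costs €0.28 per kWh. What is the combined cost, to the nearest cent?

toaster oven: 1.31 kW × 168 h = 220.08 kWh
well pump: Runtime = 30 min × 7 = 210 min = 3.5 h
well pump: 1.14 kW × 3.5 h = 3.99 kWh
microwave oven: Runtime = 30 min × 31 = 930 min = 15.5 h
microwave oven: 0.9 kW × 15.5 h = 13.95 kWh
window air conditioner: Runtime = 10 h/day × 365 days = 3650 h
window air conditioner: 0.7 kW × 3650 h = 2555 kWh
Total energy = 2793.02 kWh
Cost = 2793.02 × €0.28 = €782.05

€782.05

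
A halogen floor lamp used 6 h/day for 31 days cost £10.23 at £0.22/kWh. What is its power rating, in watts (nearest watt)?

250 W

Energy = £10.23 ÷ £0.22/kWh = 46.5 kWh
Runtime = 6 h/day × 31 days = 186 h
Power = 46.5 kWh ÷ 186 h = 0.25 kW = 250 W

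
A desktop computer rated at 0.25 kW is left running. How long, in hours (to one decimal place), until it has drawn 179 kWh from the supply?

716.0 h

Hours = 179 kWh ÷ 0.25 kW = 716.0 h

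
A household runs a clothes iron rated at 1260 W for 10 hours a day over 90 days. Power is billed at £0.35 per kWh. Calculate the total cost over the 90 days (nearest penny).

Runtime = 10 h/day × 90 days = 900 h
Energy = 1.26 kW × 900 h = 1134 kWh
Cost = 1134 kWh × £0.35/kWh = £396.90

£396.90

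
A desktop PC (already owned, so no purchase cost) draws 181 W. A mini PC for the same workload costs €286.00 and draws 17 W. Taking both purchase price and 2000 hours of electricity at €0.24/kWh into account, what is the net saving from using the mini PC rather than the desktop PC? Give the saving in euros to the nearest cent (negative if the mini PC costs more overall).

desktop PC: €0.00 + (181/1000) kW × 2000 h × €0.24 = €0.00 + €86.88 = €86.88
mini PC: €286.00 + (17/1000) kW × 2000 h × €0.24 = €286.00 + €8.16 = €294.16
Saving = €86.88 − €294.16 = −€207.28

-€207.28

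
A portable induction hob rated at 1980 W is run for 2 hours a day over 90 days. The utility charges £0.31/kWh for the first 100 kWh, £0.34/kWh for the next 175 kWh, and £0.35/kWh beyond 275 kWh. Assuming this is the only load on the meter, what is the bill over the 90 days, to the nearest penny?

Runtime = 2 h/day × 90 days = 180 h
Energy = 1.98 kW × 180 h = 356.4 kWh
Tier 1 (0–100 kWh): 100 × £0.31 = £31
Tier 2 (100–275 kWh): 175 × £0.34 = £59.5
Above 275 kWh: 81.4 × £0.35 = £28.49
Bill = £118.99

£118.99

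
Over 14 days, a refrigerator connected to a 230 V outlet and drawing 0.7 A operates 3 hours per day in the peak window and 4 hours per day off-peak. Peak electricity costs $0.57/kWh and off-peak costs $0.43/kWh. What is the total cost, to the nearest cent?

$7.73

Power = 0.7 A × 230 V = 161 W = 0.161 kW
Peak energy = 0.161 kW × 3 h × 14 = 6.762 kWh
Off-peak energy = 0.161 kW × 4 h × 14 = 9.016 kWh
Cost = 6.762 × $0.57 + 9.016 × $0.43 = $3.85434 + $3.87688 = $7.73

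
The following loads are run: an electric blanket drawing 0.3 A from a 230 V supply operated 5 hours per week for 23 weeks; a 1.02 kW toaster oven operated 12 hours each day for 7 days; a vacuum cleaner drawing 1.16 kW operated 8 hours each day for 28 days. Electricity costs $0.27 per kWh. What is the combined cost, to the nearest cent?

electric blanket: Power = 0.3 A × 230 V = 69 W = 0.069 kW
electric blanket: Runtime = 5 h/week × 23 weeks = 115 h
electric blanket: 0.069 kW × 115 h = 7.935 kWh
toaster oven: Runtime = 12 h/day × 7 days = 84 h
toaster oven: 1.02 kW × 84 h = 85.68 kWh
vacuum cleaner: Runtime = 8 h/day × 28 days = 224 h
vacuum cleaner: 1.16 kW × 224 h = 259.84 kWh
Total energy = 353.455 kWh
Cost = 353.455 × $0.27 = $95.43

$95.43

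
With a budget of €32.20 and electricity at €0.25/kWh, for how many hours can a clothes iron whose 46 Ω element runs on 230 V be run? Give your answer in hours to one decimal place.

112.0 h

Power = V²/R = 230²/46 = 1150 W = 1.15 kW
Energy available = €32.20 ÷ €0.25/kWh = 128.8 kWh
Hours = 128.8 kWh ÷ 1.15 kW = 112.0 h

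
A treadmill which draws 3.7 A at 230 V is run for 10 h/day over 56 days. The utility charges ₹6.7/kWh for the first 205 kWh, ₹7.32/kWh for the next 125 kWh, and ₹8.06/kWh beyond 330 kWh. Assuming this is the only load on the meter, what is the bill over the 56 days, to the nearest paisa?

Power = 3.7 A × 230 V = 851 W = 0.851 kW
Runtime = 10 h/day × 56 days = 560 h
Energy = 0.851 kW × 560 h = 476.56 kWh
Tier 1 (0–205 kWh): 205 × ₹6.7 = ₹1373.5
Tier 2 (205–330 kWh): 125 × ₹7.32 = ₹915
Above 330 kWh: 146.56 × ₹8.06 = ₹1181.2736
Bill = ₹3469.77

₹3469.77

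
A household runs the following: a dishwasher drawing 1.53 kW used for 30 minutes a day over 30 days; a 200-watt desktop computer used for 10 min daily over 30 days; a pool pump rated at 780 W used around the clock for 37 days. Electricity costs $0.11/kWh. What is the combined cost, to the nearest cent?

dishwasher: Runtime = 30 min × 30 = 900 min = 15 h
dishwasher: 1.53 kW × 15 h = 22.95 kWh
desktop computer: Runtime = 10 min × 30 = 300 min = 5 h
desktop computer: 0.2 kW × 5 h = 1 kWh
pool pump: Runtime = 24 h × 37 = 888 h
pool pump: 0.78 kW × 888 h = 692.64 kWh
Total energy = 716.59 kWh
Cost = 716.59 × $0.11 = $78.82

$78.82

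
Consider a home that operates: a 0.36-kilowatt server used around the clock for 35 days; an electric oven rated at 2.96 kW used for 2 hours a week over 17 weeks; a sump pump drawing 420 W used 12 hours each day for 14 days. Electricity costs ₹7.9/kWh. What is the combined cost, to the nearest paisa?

₹3741.44

server: Runtime = 24 h × 35 = 840 h
server: 0.36 kW × 840 h = 302.4 kWh
electric oven: Runtime = 2 h/week × 17 weeks = 34 h
electric oven: 2.96 kW × 34 h = 100.64 kWh
sump pump: Runtime = 12 h/day × 14 days = 168 h
sump pump: 0.42 kW × 168 h = 70.56 kWh
Total energy = 473.6 kWh
Cost = 473.6 × ₹7.9 = ₹3741.44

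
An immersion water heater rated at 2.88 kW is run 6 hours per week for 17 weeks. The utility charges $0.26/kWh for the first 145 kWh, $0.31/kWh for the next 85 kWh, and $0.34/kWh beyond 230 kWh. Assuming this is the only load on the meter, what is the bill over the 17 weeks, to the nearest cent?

Runtime = 6 h/week × 17 weeks = 102 h
Energy = 2.88 kW × 102 h = 293.76 kWh
Tier 1 (0–145 kWh): 145 × $0.26 = $37.7
Tier 2 (145–230 kWh): 85 × $0.31 = $26.35
Above 230 kWh: 63.76 × $0.34 = $21.6784
Bill = $85.73

$85.73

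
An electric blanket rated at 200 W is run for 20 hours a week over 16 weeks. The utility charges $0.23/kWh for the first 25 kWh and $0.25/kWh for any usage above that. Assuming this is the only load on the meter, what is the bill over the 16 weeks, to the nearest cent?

Runtime = 20 h/week × 16 weeks = 320 h
Energy = 0.2 kW × 320 h = 64 kWh
Tier 1 (0–25 kWh): 25 × $0.23 = $5.75
Above 25 kWh: 39 × $0.25 = $9.75
Bill = $15.50

$15.50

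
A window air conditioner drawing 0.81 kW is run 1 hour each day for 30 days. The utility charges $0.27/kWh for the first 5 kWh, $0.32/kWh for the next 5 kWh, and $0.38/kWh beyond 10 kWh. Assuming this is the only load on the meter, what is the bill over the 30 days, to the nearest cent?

Runtime = 1 h/day × 30 days = 30 h
Energy = 0.81 kW × 30 h = 24.3 kWh
Tier 1 (0–5 kWh): 5 × $0.27 = $1.35
Tier 2 (5–10 kWh): 5 × $0.32 = $1.6
Above 10 kWh: 14.3 × $0.38 = $5.434
Bill = $8.38

$8.38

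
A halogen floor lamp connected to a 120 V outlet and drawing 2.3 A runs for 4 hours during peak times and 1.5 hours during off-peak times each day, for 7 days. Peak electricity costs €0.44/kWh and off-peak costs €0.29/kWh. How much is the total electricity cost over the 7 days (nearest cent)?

€4.24

Power = 2.3 A × 120 V = 276 W = 0.276 kW
Peak energy = 0.276 kW × 4 h × 7 = 7.728 kWh
Off-peak energy = 0.276 kW × 1.5 h × 7 = 2.898 kWh
Cost = 7.728 × €0.44 + 2.898 × €0.29 = €3.40032 + €0.84042 = €4.24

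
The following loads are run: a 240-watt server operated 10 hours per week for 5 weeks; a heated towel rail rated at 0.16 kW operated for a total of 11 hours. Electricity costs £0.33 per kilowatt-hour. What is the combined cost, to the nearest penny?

server: Runtime = 10 h/week × 5 weeks = 50 h
server: 0.24 kW × 50 h = 12 kWh
heated towel rail: 0.16 kW × 11 h = 1.76 kWh
Total energy = 13.76 kWh
Cost = 13.76 × £0.33 = £4.54

£4.54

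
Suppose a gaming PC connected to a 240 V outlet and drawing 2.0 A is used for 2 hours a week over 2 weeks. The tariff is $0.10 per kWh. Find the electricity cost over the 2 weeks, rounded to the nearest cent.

Power = 2.0 A × 240 V = 480 W = 0.48 kW
Runtime = 2 h/week × 2 weeks = 4 h
Energy = 0.48 kW × 4 h = 1.92 kWh
Cost = 1.92 kWh × $0.10/kWh = $0.19

$0.19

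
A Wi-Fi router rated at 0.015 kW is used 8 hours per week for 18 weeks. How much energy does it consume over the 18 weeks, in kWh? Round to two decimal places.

Runtime = 8 h/week × 18 weeks = 144 h
Energy = 0.015 kW × 144 h = 2.16 kWh

2.16 kWh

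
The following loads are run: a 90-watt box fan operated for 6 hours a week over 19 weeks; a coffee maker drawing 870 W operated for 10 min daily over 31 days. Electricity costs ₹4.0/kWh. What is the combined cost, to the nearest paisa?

box fan: Runtime = 6 h/week × 19 weeks = 114 h
box fan: 0.09 kW × 114 h = 10.26 kWh
coffee maker: Runtime = 10 min × 31 = 310 min = 5.166666… h
coffee maker: 0.87 kW × 5.166666… h = 4.495 kWh
Total energy = 14.755 kWh
Cost = 14.755 × ₹4.0 = ₹59.02

₹59.02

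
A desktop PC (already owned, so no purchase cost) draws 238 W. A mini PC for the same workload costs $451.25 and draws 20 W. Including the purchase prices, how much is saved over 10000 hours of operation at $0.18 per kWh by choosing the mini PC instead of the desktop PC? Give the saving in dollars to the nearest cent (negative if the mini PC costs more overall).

desktop PC: $0.00 + (238/1000) kW × 10000 h × $0.18 = $0.00 + $428.4 = $428.4
mini PC: $451.25 + (20/1000) kW × 10000 h × $0.18 = $451.25 + $36 = $487.25
Saving = $428.4 − $487.25 = −$58.85

-$58.85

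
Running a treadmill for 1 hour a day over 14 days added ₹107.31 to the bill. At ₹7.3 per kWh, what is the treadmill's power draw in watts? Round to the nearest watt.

1050 W

Energy = ₹107.31 ÷ ₹7.3/kWh = 14.7 kWh
Runtime = 1 h/day × 14 days = 14 h
Power = 14.7 kWh ÷ 14 h = 1.05 kW = 1050 W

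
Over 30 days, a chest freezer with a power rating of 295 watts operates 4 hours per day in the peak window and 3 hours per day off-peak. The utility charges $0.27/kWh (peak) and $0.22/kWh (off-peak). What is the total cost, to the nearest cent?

$15.40

Peak energy = 0.295 kW × 4 h × 30 = 35.4 kWh
Off-peak energy = 0.295 kW × 3 h × 30 = 26.55 kWh
Cost = 35.4 × $0.27 + 26.55 × $0.22 = $9.558 + $5.841 = $15.40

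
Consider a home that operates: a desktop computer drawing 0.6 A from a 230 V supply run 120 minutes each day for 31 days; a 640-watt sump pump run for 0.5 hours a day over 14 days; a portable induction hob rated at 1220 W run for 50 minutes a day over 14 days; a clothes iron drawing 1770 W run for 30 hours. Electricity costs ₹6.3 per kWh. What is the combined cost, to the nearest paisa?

₹506.33

desktop computer: Power = 0.6 A × 230 V = 138 W = 0.138 kW
desktop computer: Runtime = 120 min × 31 = 3720 min = 62 h
desktop computer: 0.138 kW × 62 h = 8.556 kWh
sump pump: Runtime = 0.5 h/day × 14 days = 7 h
sump pump: 0.64 kW × 7 h = 4.48 kWh
portable induction hob: Runtime = 50 min × 14 = 700 min = 11.666666… h
portable induction hob: 1.22 kW × 11.666666… h = 14.233333… kWh
clothes iron: 1.77 kW × 30 h = 53.1 kWh
Total energy = 80.369333… kWh
Cost = 80.369333… × ₹6.3 = ₹506.33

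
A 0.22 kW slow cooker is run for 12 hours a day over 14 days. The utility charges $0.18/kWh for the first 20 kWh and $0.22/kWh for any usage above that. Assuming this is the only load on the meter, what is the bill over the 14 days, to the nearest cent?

$7.33

Runtime = 12 h/day × 14 days = 168 h
Energy = 0.22 kW × 168 h = 36.96 kWh
Tier 1 (0–20 kWh): 20 × $0.18 = $3.6
Above 20 kWh: 16.96 × $0.22 = $3.7312
Bill = $7.33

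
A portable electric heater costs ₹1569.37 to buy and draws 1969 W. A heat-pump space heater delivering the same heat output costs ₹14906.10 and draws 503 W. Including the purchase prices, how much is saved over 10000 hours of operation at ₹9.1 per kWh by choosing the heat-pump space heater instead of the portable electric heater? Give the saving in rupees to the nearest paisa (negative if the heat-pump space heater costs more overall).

portable electric heater: ₹1569.37 + (1969/1000) kW × 10000 h × ₹9.1 = ₹1569.37 + ₹179179 = ₹180748.37
heat-pump space heater: ₹14906.10 + (503/1000) kW × 10000 h × ₹9.1 = ₹14906.10 + ₹45773 = ₹60679.1
Saving = ₹180748.37 − ₹60679.1 = ₹120069.27

₹120069.27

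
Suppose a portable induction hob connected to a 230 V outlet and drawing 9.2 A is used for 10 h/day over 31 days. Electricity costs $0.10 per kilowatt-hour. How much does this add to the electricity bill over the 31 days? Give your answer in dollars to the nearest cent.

Power = 9.2 A × 230 V = 2116 W = 2.116 kW
Runtime = 10 h/day × 31 days = 310 h
Energy = 2.116 kW × 310 h = 655.96 kWh
Cost = 655.96 kWh × $0.10/kWh = $65.60

$65.60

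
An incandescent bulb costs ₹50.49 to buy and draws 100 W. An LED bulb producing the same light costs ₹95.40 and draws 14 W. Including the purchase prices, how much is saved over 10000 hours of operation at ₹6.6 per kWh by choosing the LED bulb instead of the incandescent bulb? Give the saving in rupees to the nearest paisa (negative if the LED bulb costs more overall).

incandescent bulb: ₹50.49 + (100/1000) kW × 10000 h × ₹6.6 = ₹50.49 + ₹6600 = ₹6650.49
LED bulb: ₹95.40 + (14/1000) kW × 10000 h × ₹6.6 = ₹95.40 + ₹924 = ₹1019.4
Saving = ₹6650.49 − ₹1019.4 = ₹5631.09

₹5631.09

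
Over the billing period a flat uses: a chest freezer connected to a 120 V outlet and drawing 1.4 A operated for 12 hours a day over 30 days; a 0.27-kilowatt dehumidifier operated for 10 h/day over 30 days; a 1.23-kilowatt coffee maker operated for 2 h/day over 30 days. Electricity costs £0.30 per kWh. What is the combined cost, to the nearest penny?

chest freezer: Power = 1.4 A × 120 V = 168 W = 0.168 kW
chest freezer: Runtime = 12 h/day × 30 days = 360 h
chest freezer: 0.168 kW × 360 h = 60.48 kWh
dehumidifier: Runtime = 10 h/day × 30 days = 300 h
dehumidifier: 0.27 kW × 300 h = 81 kWh
coffee maker: Runtime = 2 h/day × 30 days = 60 h
coffee maker: 1.23 kW × 60 h = 73.8 kWh
Total energy = 215.28 kWh
Cost = 215.28 × £0.30 = £64.58

£64.58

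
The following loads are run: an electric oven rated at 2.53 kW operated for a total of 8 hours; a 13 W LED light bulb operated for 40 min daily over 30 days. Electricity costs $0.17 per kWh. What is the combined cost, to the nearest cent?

$3.49

electric oven: 2.53 kW × 8 h = 20.24 kWh
LED light bulb: Runtime = 40 min × 30 = 1200 min = 20 h
LED light bulb: 0.013 kW × 20 h = 0.26 kWh
Total energy = 20.5 kWh
Cost = 20.5 × $0.17 = $3.49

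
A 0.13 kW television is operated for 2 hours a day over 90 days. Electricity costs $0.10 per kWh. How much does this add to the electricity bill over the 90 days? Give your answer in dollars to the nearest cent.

Runtime = 2 h/day × 90 days = 180 h
Energy = 0.13 kW × 180 h = 23.4 kWh
Cost = 23.4 kWh × $0.10/kWh = $2.34

$2.34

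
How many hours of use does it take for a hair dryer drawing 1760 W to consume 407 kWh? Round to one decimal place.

Hours = 407 kWh ÷ 1.76 kW = 231.3 h

231.3 h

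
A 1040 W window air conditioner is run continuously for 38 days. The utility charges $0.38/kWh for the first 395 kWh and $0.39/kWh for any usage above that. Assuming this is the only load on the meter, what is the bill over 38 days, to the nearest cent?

$365.96

Runtime = 24 h × 38 = 912 h
Energy = 1.04 kW × 912 h = 948.48 kWh
Tier 1 (0–395 kWh): 395 × $0.38 = $150.1
Above 395 kWh: 553.48 × $0.39 = $215.8572
Bill = $365.96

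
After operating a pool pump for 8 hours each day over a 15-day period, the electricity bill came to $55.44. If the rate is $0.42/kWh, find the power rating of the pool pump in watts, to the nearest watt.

1100 W

Energy = $55.44 ÷ $0.42/kWh = 132 kWh
Runtime = 8 h/day × 15 days = 120 h
Power = 132 kWh ÷ 120 h = 1.1 kW = 1100 W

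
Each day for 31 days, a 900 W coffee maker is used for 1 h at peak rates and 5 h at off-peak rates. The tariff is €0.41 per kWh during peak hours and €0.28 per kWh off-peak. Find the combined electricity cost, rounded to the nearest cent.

Peak energy = 0.9 kW × 1 h × 31 = 27.9 kWh
Off-peak energy = 0.9 kW × 5 h × 31 = 139.5 kWh
Cost = 27.9 × €0.41 + 139.5 × €0.28 = €11.439 + €39.06 = €50.50

€50.50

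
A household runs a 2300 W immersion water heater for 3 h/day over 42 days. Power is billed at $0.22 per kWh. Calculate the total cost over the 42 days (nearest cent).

$63.76

Runtime = 3 h/day × 42 days = 126 h
Energy = 2.3 kW × 126 h = 289.8 kWh
Cost = 289.8 kWh × $0.22/kWh = $63.76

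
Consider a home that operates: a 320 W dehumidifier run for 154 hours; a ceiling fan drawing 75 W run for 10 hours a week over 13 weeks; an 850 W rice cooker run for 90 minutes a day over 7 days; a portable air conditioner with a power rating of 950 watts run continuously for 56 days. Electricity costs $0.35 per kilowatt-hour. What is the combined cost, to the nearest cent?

dehumidifier: 0.32 kW × 154 h = 49.28 kWh
ceiling fan: Runtime = 10 h/week × 13 weeks = 130 h
ceiling fan: 0.075 kW × 130 h = 9.75 kWh
rice cooker: Runtime = 90 min × 7 = 630 min = 10.5 h
rice cooker: 0.85 kW × 10.5 h = 8.925 kWh
portable air conditioner: Runtime = 24 h × 56 = 1344 h
portable air conditioner: 0.95 kW × 1344 h = 1276.8 kWh
Total energy = 1344.755 kWh
Cost = 1344.755 × $0.35 = $470.66

$470.66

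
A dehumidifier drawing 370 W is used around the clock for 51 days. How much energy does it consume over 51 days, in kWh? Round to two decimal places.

Runtime = 24 h × 51 = 1224 h
Energy = 0.37 kW × 1224 h = 452.88 kWh

452.88 kWh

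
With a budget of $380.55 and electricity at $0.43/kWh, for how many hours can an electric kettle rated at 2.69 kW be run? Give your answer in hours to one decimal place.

329.0 h

Energy available = $380.55 ÷ $0.43/kWh = 885 kWh
Hours = 885 kWh ÷ 2.69 kW = 329.0 h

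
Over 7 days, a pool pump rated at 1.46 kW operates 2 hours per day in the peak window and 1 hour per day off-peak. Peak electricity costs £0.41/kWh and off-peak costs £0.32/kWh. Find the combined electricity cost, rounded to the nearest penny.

£11.65

Peak energy = 1.46 kW × 2 h × 7 = 20.44 kWh
Off-peak energy = 1.46 kW × 1 h × 7 = 10.22 kWh
Cost = 20.44 × £0.41 + 10.22 × £0.32 = £8.3804 + £3.2704 = £11.65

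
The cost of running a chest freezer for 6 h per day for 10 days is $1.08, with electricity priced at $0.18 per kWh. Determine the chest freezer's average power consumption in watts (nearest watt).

Energy = $1.08 ÷ $0.18/kWh = 6 kWh
Runtime = 6 h/day × 10 days = 60 h
Power = 6 kWh ÷ 60 h = 0.1 kW = 100 W

100 W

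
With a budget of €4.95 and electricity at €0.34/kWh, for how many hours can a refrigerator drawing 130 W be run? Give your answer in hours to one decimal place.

Energy available = €4.95 ÷ €0.34/kWh = 14.5588 kWh
Hours = 14.5588 kWh ÷ 0.13 kW = 112.0 h

112.0 h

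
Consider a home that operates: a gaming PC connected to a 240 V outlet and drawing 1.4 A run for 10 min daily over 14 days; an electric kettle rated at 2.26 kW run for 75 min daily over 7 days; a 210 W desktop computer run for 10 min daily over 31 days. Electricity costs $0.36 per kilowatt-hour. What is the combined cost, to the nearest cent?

$7.79

gaming PC: Power = 1.4 A × 240 V = 336 W = 0.336 kW
gaming PC: Runtime = 10 min × 14 = 140 min = 2.333333… h
gaming PC: 0.336 kW × 2.333333… h = 0.784 kWh
electric kettle: Runtime = 75 min × 7 = 525 min = 8.75 h
electric kettle: 2.26 kW × 8.75 h = 19.775 kWh
desktop computer: Runtime = 10 min × 31 = 310 min = 5.166666… h
desktop computer: 0.21 kW × 5.166666… h = 1.085 kWh
Total energy = 21.644 kWh
Cost = 21.644 × $0.36 = $7.79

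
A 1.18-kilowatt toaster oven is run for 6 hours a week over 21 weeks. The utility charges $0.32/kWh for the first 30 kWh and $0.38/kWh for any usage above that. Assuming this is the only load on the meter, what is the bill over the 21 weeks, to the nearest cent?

Runtime = 6 h/week × 21 weeks = 126 h
Energy = 1.18 kW × 126 h = 148.68 kWh
Tier 1 (0–30 kWh): 30 × $0.32 = $9.6
Above 30 kWh: 118.68 × $0.38 = $45.0984
Bill = $54.70

$54.70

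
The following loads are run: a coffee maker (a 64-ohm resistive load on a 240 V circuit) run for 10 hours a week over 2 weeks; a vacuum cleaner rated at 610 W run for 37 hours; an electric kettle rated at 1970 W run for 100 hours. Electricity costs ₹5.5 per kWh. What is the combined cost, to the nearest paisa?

coffee maker: Power = V²/R = 240²/64 = 900 W = 0.9 kW
coffee maker: Runtime = 10 h/week × 2 weeks = 20 h
coffee maker: 0.9 kW × 20 h = 18 kWh
vacuum cleaner: 0.61 kW × 37 h = 22.57 kWh
electric kettle: 1.97 kW × 100 h = 197 kWh
Total energy = 237.57 kWh
Cost = 237.57 × ₹5.5 = ₹1306.64

₹1306.64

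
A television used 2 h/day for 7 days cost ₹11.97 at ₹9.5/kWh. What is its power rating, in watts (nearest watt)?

Energy = ₹11.97 ÷ ₹9.5/kWh = 1.26 kWh
Runtime = 2 h/day × 7 days = 14 h
Power = 1.26 kWh ÷ 14 h = 0.09 kW = 90 W

90 W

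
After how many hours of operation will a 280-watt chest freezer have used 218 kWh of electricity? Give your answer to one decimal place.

Hours = 218 kWh ÷ 0.28 kW = 778.6 h

778.6 h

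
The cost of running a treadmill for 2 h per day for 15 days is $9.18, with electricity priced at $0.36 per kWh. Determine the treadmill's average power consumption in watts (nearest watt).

850 W

Energy = $9.18 ÷ $0.36/kWh = 25.5 kWh
Runtime = 2 h/day × 15 days = 30 h
Power = 25.5 kWh ÷ 30 h = 0.85 kW = 850 W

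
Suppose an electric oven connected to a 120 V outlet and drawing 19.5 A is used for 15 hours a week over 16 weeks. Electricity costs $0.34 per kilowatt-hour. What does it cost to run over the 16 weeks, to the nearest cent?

Power = 19.5 A × 120 V = 2340 W = 2.34 kW
Runtime = 15 h/week × 16 weeks = 240 h
Energy = 2.34 kW × 240 h = 561.6 kWh
Cost = 561.6 kWh × $0.34/kWh = $190.94

$190.94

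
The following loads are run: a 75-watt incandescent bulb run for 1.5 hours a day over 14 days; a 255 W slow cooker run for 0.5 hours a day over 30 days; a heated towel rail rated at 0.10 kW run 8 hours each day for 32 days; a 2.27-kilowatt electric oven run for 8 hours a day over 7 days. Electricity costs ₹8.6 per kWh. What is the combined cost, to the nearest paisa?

incandescent bulb: Runtime = 1.5 h/day × 14 days = 21 h
incandescent bulb: 0.075 kW × 21 h = 1.575 kWh
slow cooker: Runtime = 0.5 h/day × 30 days = 15 h
slow cooker: 0.255 kW × 15 h = 3.825 kWh
heated towel rail: Runtime = 8 h/day × 32 days = 256 h
heated towel rail: 0.1 kW × 256 h = 25.6 kWh
electric oven: Runtime = 8 h/day × 7 days = 56 h
electric oven: 2.27 kW × 56 h = 127.12 kWh
Total energy = 158.12 kWh
Cost = 158.12 × ₹8.6 = ₹1359.83

₹1359.83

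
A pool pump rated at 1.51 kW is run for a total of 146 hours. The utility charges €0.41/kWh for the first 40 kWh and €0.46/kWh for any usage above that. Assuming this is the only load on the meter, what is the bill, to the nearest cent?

Energy = 1.51 kW × 146 h = 220.46 kWh
Tier 1 (0–40 kWh): 40 × €0.41 = €16.4
Above 40 kWh: 180.46 × €0.46 = €83.0116
Bill = €99.41

€99.41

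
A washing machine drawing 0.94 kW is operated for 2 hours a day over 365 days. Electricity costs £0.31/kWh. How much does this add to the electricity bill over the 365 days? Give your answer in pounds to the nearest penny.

£212.72

Runtime = 2 h/day × 365 days = 730 h
Energy = 0.94 kW × 730 h = 686.2 kWh
Cost = 686.2 kWh × £0.31/kWh = £212.72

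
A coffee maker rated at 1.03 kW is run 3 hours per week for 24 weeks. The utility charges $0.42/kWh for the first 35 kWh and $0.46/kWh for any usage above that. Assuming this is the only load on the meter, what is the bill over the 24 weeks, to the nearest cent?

Runtime = 3 h/week × 24 weeks = 72 h
Energy = 1.03 kW × 72 h = 74.16 kWh
Tier 1 (0–35 kWh): 35 × $0.42 = $14.7
Above 35 kWh: 39.16 × $0.46 = $18.0136
Bill = $32.71

$32.71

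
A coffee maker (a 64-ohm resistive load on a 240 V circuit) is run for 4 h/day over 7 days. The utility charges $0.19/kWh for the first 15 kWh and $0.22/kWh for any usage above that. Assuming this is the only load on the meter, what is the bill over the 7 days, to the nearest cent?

Power = V²/R = 240²/64 = 900 W = 0.9 kW
Runtime = 4 h/day × 7 days = 28 h
Energy = 0.9 kW × 28 h = 25.2 kWh
Tier 1 (0–15 kWh): 15 × $0.19 = $2.85
Above 15 kWh: 10.2 × $0.22 = $2.244
Bill = $5.09

$5.09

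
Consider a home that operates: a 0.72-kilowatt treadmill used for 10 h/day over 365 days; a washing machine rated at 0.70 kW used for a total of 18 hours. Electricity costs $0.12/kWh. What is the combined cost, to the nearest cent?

treadmill: Runtime = 10 h/day × 365 days = 3650 h
treadmill: 0.72 kW × 3650 h = 2628 kWh
washing machine: 0.7 kW × 18 h = 12.6 kWh
Total energy = 2640.6 kWh
Cost = 2640.6 × $0.12 = $316.87

$316.87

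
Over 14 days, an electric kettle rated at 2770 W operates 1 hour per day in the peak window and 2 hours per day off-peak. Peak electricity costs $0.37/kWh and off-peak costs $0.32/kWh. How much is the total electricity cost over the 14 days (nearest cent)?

Peak energy = 2.77 kW × 1 h × 14 = 38.78 kWh
Off-peak energy = 2.77 kW × 2 h × 14 = 77.56 kWh
Cost = 38.78 × $0.37 + 77.56 × $0.32 = $14.3486 + $24.8192 = $39.17

$39.17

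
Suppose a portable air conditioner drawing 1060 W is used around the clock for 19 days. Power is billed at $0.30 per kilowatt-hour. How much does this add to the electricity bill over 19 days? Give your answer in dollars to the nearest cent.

Runtime = 24 h × 19 = 456 h
Energy = 1.06 kW × 456 h = 483.36 kWh
Cost = 483.36 kWh × $0.30/kWh = $145.01

$145.01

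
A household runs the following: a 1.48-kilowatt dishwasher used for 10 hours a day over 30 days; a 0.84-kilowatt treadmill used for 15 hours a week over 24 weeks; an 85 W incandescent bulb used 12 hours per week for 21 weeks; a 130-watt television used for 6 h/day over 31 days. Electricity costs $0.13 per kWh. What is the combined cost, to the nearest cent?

$102.96

dishwasher: Runtime = 10 h/day × 30 days = 300 h
dishwasher: 1.48 kW × 300 h = 444 kWh
treadmill: Runtime = 15 h/week × 24 weeks = 360 h
treadmill: 0.84 kW × 360 h = 302.4 kWh
incandescent bulb: Runtime = 12 h/week × 21 weeks = 252 h
incandescent bulb: 0.085 kW × 252 h = 21.42 kWh
television: Runtime = 6 h/day × 31 days = 186 h
television: 0.13 kW × 186 h = 24.18 kWh
Total energy = 792 kWh
Cost = 792 × $0.13 = $102.96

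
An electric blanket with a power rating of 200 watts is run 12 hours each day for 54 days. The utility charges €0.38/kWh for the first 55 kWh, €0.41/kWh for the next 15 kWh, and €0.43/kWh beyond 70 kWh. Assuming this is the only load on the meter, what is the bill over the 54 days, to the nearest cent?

€52.68

Runtime = 12 h/day × 54 days = 648 h
Energy = 0.2 kW × 648 h = 129.6 kWh
Tier 1 (0–55 kWh): 55 × €0.38 = €20.9
Tier 2 (55–70 kWh): 15 × €0.41 = €6.15
Above 70 kWh: 59.6 × €0.43 = €25.628
Bill = €52.68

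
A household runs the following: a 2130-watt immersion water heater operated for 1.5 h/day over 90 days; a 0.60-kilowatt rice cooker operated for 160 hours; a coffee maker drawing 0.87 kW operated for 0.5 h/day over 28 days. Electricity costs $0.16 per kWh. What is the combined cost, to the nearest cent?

$63.32

immersion water heater: Runtime = 1.5 h/day × 90 days = 135 h
immersion water heater: 2.13 kW × 135 h = 287.55 kWh
rice cooker: 0.6 kW × 160 h = 96 kWh
coffee maker: Runtime = 0.5 h/day × 28 days = 14 h
coffee maker: 0.87 kW × 14 h = 12.18 kWh
Total energy = 395.73 kWh
Cost = 395.73 × $0.16 = $63.32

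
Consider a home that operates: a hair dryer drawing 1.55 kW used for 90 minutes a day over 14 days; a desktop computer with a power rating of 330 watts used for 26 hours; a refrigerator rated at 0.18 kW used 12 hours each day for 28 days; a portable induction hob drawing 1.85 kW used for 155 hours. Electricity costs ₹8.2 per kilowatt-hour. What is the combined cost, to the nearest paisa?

₹3184.55

hair dryer: Runtime = 90 min × 14 = 1260 min = 21 h
hair dryer: 1.55 kW × 21 h = 32.55 kWh
desktop computer: 0.33 kW × 26 h = 8.58 kWh
refrigerator: Runtime = 12 h/day × 28 days = 336 h
refrigerator: 0.18 kW × 336 h = 60.48 kWh
portable induction hob: 1.85 kW × 155 h = 286.75 kWh
Total energy = 388.36 kWh
Cost = 388.36 × ₹8.2 = ₹3184.55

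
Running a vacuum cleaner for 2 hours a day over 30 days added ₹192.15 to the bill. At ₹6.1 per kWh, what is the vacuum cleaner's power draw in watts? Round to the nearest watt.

525 W

Energy = ₹192.15 ÷ ₹6.1/kWh = 31.5 kWh
Runtime = 2 h/day × 30 days = 60 h
Power = 31.5 kWh ÷ 60 h = 0.525 kW = 525 W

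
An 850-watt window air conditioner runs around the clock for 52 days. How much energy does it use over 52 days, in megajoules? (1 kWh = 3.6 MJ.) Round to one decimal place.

3818.9 MJ

Runtime = 24 h × 52 = 1248 h
Energy = 0.85 kW × 1248 h = 1060.8 kWh
= 1060.8 × 3.6 MJ = 3818.9 MJ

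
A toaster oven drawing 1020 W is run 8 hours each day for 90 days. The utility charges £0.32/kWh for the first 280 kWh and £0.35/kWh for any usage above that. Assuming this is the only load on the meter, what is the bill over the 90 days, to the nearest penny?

£248.64

Runtime = 8 h/day × 90 days = 720 h
Energy = 1.02 kW × 720 h = 734.4 kWh
Tier 1 (0–280 kWh): 280 × £0.32 = £89.6
Above 280 kWh: 454.4 × £0.35 = £159.04
Bill = £248.64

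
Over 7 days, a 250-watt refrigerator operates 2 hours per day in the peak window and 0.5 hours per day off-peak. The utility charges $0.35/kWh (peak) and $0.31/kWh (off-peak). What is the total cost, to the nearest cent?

$1.50

Peak energy = 0.25 kW × 2 h × 7 = 3.5 kWh
Off-peak energy = 0.25 kW × 0.5 h × 7 = 0.875 kWh
Cost = 3.5 × $0.35 + 0.875 × $0.31 = $1.225 + $0.27125 = $1.50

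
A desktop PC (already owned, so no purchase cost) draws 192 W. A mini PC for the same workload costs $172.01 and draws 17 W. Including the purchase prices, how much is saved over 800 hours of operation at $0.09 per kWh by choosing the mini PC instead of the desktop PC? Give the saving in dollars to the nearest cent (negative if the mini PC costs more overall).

-$159.41

desktop PC: $0.00 + (192/1000) kW × 800 h × $0.09 = $0.00 + $13.824 = $13.824
mini PC: $172.01 + (17/1000) kW × 800 h × $0.09 = $172.01 + $1.224 = $173.234
Saving = $13.824 − $173.234 = −$159.41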